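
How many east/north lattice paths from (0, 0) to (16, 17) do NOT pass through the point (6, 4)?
Number of paths = 926549250

Total paths from (0, 0) to (16, 17): C(33, 16) = 1166803110. Paths through (6, 4): (paths (0, 0) → (6, 4)) × (paths (6, 4) → (16, 17)) = C(10, 6) · C(23, 10) = 210 · 1144066 = 240253860. Avoidance count = 1166803110 − 240253860 = 926549250.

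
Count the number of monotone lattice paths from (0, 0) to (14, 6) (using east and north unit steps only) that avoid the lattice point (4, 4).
Number of paths = 34140

Total paths from (0, 0) to (14, 6): C(20, 14) = 38760. Paths through (4, 4): (paths (0, 0) → (4, 4)) × (paths (4, 4) → (14, 6)) = C(8, 4) · C(12, 10) = 70 · 66 = 4620. Avoidance count = 38760 − 4620 = 34140.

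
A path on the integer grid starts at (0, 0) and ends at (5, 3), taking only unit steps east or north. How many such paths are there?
Number of paths = 56

A monotone lattice path from (0, 0) to (5, 3) consists of 5 east steps and 3 north steps in some order, so it is determined by which 5 of the 8 steps are east. The count is C(8, 5) = 56.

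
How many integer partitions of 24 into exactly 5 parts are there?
p(24, 5 parts) = 164

Partitions of n into exactly k parts are in bijection with partitions of n − k into at most k parts (subtract 1 from each part). So p(24, exactly 5) = p(19, parts ≤ 5). Computing via the recurrence p(m, j) = p(m, j−1) + p(m−j, j) gives 164.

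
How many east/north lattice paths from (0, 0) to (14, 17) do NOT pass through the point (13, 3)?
Number of paths = 265174125

Total paths from (0, 0) to (14, 17): C(31, 14) = 265182525. Paths through (13, 3): (paths (0, 0) → (13, 3)) × (paths (13, 3) → (14, 17)) = C(16, 13) · C(15, 1) = 560 · 15 = 8400. Avoidance count = 265182525 − 8400 = 265174125.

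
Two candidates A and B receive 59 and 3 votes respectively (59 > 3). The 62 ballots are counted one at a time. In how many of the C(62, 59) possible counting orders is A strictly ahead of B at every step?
Strict-lead orderings = 34160

Total orderings of the 62 votes with 59 for A: C(62, 59) = 37820. By the Bertrand ballot formula (Cycle Lemma / reflection principle), the number of orderings in which A is strictly ahead of B throughout is (p − q)/(p + q) · C(p + q, p) = (59 − 3)/(59 + 3) · 37820 = 34160.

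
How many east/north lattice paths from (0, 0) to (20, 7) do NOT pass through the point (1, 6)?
Number of paths = 887890

Total paths from (0, 0) to (20, 7): C(27, 20) = 888030. Paths through (1, 6): (paths (0, 0) → (1, 6)) × (paths (1, 6) → (20, 7)) = C(7, 1) · C(20, 19) = 7 · 20 = 140. Avoidance count = 888030 − 140 = 887890.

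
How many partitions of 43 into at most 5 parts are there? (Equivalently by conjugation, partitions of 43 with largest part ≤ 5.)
p(43, parts ≤ 5) = 2233

Use the recurrence p(n, m) = p(n, m−1) + p(n−m, m): either the largest part is < m (count p(n, m−1)) or the largest part is exactly m (remove one copy of m, count p(n−m, m)). With p(0, ·) = 1 this gives p(43, parts ≤ 5) = 2233. (By conjugating Young diagrams, this also counts partitions of 43 into at most 5 parts.)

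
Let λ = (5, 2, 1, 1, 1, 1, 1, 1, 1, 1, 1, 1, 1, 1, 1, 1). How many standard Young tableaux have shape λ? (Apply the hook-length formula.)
# SYT of shape (5, 2, 1, 1, 1, 1, 1, 1, 1, 1, 1, 1, 1, 1, 1, 1) = 61047

Hook-length formula: f^λ = n! / Π hook(c), product over all cells c of the Young diagram. For λ = (5, 2, 1, 1, 1, 1, 1, 1, 1, 1, 1, 1, 1, 1, 1, 1), n = 21 boxes. Hook lengths by row (left-to-right, top-to-bottom): [20, 5, 3, 2, 1]; [16, 1]; [14]; [13]; [12]; [11]; [10]; [9]; [8]; [7]; [6]; [5]; [4]; [3]; [2]; [1]. Product of hooks = 836911595520000. So f^λ = 21! / 836911595520000 = 51090942171709440000 / 836911595520000 = 61047.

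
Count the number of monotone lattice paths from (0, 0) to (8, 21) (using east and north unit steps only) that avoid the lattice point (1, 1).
Number of paths = 2516085

Total paths from (0, 0) to (8, 21): C(29, 8) = 4292145. Paths through (1, 1): (paths (0, 0) → (1, 1)) × (paths (1, 1) → (8, 21)) = C(2, 1) · C(27, 7) = 2 · 888030 = 1776060. Avoidance count = 4292145 − 1776060 = 2516085.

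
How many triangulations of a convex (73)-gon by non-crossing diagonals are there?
C_71 = 5175569924646105559418940193995065716350

These polygon triangulations are counted by the Catalan number C_n = (1/(n + 1)) · C(2n, n). For n = 71: C_71 = (1/72) · C(142, 71) = 372641034574519600278163693967644731577200/72 = 5175569924646105559418940193995065716350.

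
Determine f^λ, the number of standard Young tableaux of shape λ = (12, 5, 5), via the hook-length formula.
# SYT of shape (12, 5, 5) = 10744272

Hook-length formula: f^λ = n! / Π hook(c), product over all cells c of the Young diagram. For λ = (12, 5, 5), n = 22 boxes. Hook lengths by row (left-to-right, top-to-bottom): [14, 13, 12, 11, 10, 7, 6, 5, 4, 3, 2, 1]; [6, 5, 4, 3, 2]; [5, 4, 3, 2, 1]. Product of hooks = 104613949440000. So f^λ = 22! / 104613949440000 = 1124000727777607680000 / 104613949440000 = 10744272.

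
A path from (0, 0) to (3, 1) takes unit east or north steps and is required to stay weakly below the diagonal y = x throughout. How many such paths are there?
Number of paths = 3

By the reflection principle (André's argument), the number of monotone paths to (3, 1) with n ≤ m that never go above y = x is C(4, 3) − C(4, 4) = 4 − 1 = 3.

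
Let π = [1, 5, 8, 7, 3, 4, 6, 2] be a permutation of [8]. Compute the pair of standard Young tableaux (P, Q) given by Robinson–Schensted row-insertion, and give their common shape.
P = [1, 2, 4, 6] / [3, 7] / [5] / [8];  Q = [1, 2, 3, 7] / [4, 6] / [5] / [8];  common shape = (4, 2, 1, 1)

Row-insert the values π_1, π_2, … into P one at a time, bumping the leftmost entry strictly greater than the inserted value down to the next row. The recording tableau Q records, in position (i, j), the step at which that cell was added to P.
  Insert 1 (step 1): P = [1];  Q = [1]
  Insert 5 (step 2): P = [1, 5];  Q = [1, 2]
  Insert 8 (step 3): P = [1, 5, 8];  Q = [1, 2, 3]
  Insert 7 (step 4): P = [1, 5, 7] / [8];  Q = [1, 2, 3] / [4]
  Insert 3 (step 5): P = [1, 3, 7] / [5] / [8];  Q = [1, 2, 3] / [4] / [5]
  Insert 4 (step 6): P = [1, 3, 4] / [5, 7] / [8];  Q = [1, 2, 3] / [4, 6] / [5]
  Insert 6 (step 7): P = [1, 3, 4, 6] / [5, 7] / [8];  Q = [1, 2, 3, 7] / [4, 6] / [5]
  Insert 2 (step 8): P = [1, 2, 4, 6] / [3, 7] / [5] / [8];  Q = [1, 2, 3, 7] / [4, 6] / [5] / [8]
Final shape: (4, 2, 1, 1).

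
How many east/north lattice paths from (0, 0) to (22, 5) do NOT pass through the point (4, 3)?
Number of paths = 74080

Total paths from (0, 0) to (22, 5): C(27, 22) = 80730. Paths through (4, 3): (paths (0, 0) → (4, 3)) × (paths (4, 3) → (22, 5)) = C(7, 4) · C(20, 18) = 35 · 190 = 6650. Avoidance count = 80730 − 6650 = 74080.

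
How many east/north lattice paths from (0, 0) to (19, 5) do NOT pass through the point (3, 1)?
Number of paths = 23124

Total paths from (0, 0) to (19, 5): C(24, 19) = 42504. Paths through (3, 1): (paths (0, 0) → (3, 1)) × (paths (3, 1) → (19, 5)) = C(4, 3) · C(20, 16) = 4 · 4845 = 19380. Avoidance count = 42504 − 19380 = 23124.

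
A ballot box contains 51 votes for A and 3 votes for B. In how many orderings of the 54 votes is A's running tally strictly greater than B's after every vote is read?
Strict-lead orderings = 22048

Total orderings of the 54 votes with 51 for A: C(54, 51) = 24804. By the Bertrand ballot formula (Cycle Lemma / reflection principle), the number of orderings in which A is strictly ahead of B throughout is (p − q)/(p + q) · C(p + q, p) = (51 − 3)/(51 + 3) · 24804 = 22048.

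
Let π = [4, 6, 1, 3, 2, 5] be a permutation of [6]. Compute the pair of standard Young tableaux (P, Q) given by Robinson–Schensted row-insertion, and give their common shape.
P = [1, 2, 5] / [3, 6] / [4];  Q = [1, 2, 6] / [3, 4] / [5];  common shape = (3, 2, 1)

Row-insert the values π_1, π_2, … into P one at a time, bumping the leftmost entry strictly greater than the inserted value down to the next row. The recording tableau Q records, in position (i, j), the step at which that cell was added to P.
  Insert 4 (step 1): P = [4];  Q = [1]
  Insert 6 (step 2): P = [4, 6];  Q = [1, 2]
  Insert 1 (step 3): P = [1, 6] / [4];  Q = [1, 2] / [3]
  Insert 3 (step 4): P = [1, 3] / [4, 6];  Q = [1, 2] / [3, 4]
  Insert 2 (step 5): P = [1, 2] / [3, 6] / [4];  Q = [1, 2] / [3, 4] / [5]
  Insert 5 (step 6): P = [1, 2, 5] / [3, 6] / [4];  Q = [1, 2, 6] / [3, 4] / [5]
Final shape: (3, 2, 1).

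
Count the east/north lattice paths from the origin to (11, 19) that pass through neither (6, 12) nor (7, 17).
Number of paths = 36403812

Inclusion–exclusion. Total paths: C(30, 11) = 54627300. Through P₁: C(18, 6)·C(12, 5) = 14702688. Through P₂: C(24, 7)·C(6, 4) = 5191560. Since P₁ is strictly southwest of P₂, a monotone path through both must visit P₁ then P₂; paths through both = C(18, 6)·C(6, 1)·C(6, 4) = 1670760. Avoid both = 54627300 − 14702688 − 5191560 + 1670760 = 36403812.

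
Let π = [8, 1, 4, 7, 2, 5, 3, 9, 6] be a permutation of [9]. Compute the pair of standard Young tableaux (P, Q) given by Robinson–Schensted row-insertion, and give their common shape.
P = [1, 2, 3, 6] / [4, 5, 9] / [7] / [8];  Q = [1, 3, 4, 8] / [2, 6, 9] / [5] / [7];  common shape = (4, 3, 1, 1)

Row-insert the values π_1, π_2, … into P one at a time, bumping the leftmost entry strictly greater than the inserted value down to the next row. The recording tableau Q records, in position (i, j), the step at which that cell was added to P.
  Insert 8 (step 1): P = [8];  Q = [1]
  Insert 1 (step 2): P = [1] / [8];  Q = [1] / [2]
  Insert 4 (step 3): P = [1, 4] / [8];  Q = [1, 3] / [2]
  Insert 7 (step 4): P = [1, 4, 7] / [8];  Q = [1, 3, 4] / [2]
  Insert 2 (step 5): P = [1, 2, 7] / [4] / [8];  Q = [1, 3, 4] / [2] / [5]
  Insert 5 (step 6): P = [1, 2, 5] / [4, 7] / [8];  Q = [1, 3, 4] / [2, 6] / [5]
  Insert 3 (step 7): P = [1, 2, 3] / [4, 5] / [7] / [8];  Q = [1, 3, 4] / [2, 6] / [5] / [7]
  Insert 9 (step 8): P = [1, 2, 3, 9] / [4, 5] / [7] / [8];  Q = [1, 3, 4, 8] / [2, 6] / [5] / [7]
  Insert 6 (step 9): P = [1, 2, 3, 6] / [4, 5, 9] / [7] / [8];  Q = [1, 3, 4, 8] / [2, 6, 9] / [5] / [7]
Final shape: (4, 3, 1, 1).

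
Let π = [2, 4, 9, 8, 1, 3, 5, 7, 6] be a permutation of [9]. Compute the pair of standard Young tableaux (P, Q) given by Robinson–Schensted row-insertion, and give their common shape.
P = [1, 3, 5, 6] / [2, 4, 7] / [8] / [9];  Q = [1, 2, 3, 8] / [4, 6, 7] / [5] / [9];  common shape = (4, 3, 1, 1)

Row-insert the values π_1, π_2, … into P one at a time, bumping the leftmost entry strictly greater than the inserted value down to the next row. The recording tableau Q records, in position (i, j), the step at which that cell was added to P.
  Insert 2 (step 1): P = [2];  Q = [1]
  Insert 4 (step 2): P = [2, 4];  Q = [1, 2]
  Insert 9 (step 3): P = [2, 4, 9];  Q = [1, 2, 3]
  Insert 8 (step 4): P = [2, 4, 8] / [9];  Q = [1, 2, 3] / [4]
  Insert 1 (step 5): P = [1, 4, 8] / [2] / [9];  Q = [1, 2, 3] / [4] / [5]
  Insert 3 (step 6): P = [1, 3, 8] / [2, 4] / [9];  Q = [1, 2, 3] / [4, 6] / [5]
  Insert 5 (step 7): P = [1, 3, 5] / [2, 4, 8] / [9];  Q = [1, 2, 3] / [4, 6, 7] / [5]
  Insert 7 (step 8): P = [1, 3, 5, 7] / [2, 4, 8] / [9];  Q = [1, 2, 3, 8] / [4, 6, 7] / [5]
  Insert 6 (step 9): P = [1, 3, 5, 6] / [2, 4, 7] / [8] / [9];  Q = [1, 2, 3, 8] / [4, 6, 7] / [5] / [9]
Final shape: (4, 3, 1, 1).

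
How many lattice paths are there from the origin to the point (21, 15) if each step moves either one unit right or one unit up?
Number of paths = 5567902560

A monotone lattice path from (0, 0) to (21, 15) consists of 21 east steps and 15 north steps in some order, so it is determined by which 21 of the 36 steps are east. The count is C(36, 21) = 5567902560.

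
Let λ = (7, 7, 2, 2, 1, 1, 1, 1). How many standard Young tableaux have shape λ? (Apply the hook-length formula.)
# SYT of shape (7, 7, 2, 2, 1, 1, 1, 1) = 492445800

Hook-length formula: f^λ = n! / Π hook(c), product over all cells c of the Young diagram. For λ = (7, 7, 2, 2, 1, 1, 1, 1), n = 22 boxes. Hook lengths by row (left-to-right, top-to-bottom): [14, 9, 6, 5, 4, 3, 2]; [13, 8, 5, 4, 3, 2, 1]; [7, 2]; [6, 1]; [4]; [3]; [2]; [1]. Product of hooks = 2282486169600. So f^λ = 22! / 2282486169600 = 1124000727777607680000 / 2282486169600 = 492445800.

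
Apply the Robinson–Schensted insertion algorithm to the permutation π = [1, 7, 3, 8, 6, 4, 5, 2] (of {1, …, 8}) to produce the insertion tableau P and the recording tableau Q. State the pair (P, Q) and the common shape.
P = [1, 2, 4, 5] / [3, 8] / [6] / [7];  Q = [1, 2, 4, 7] / [3, 5] / [6] / [8];  common shape = (4, 2, 1, 1)

Row-insert the values π_1, π_2, … into P one at a time, bumping the leftmost entry strictly greater than the inserted value down to the next row. The recording tableau Q records, in position (i, j), the step at which that cell was added to P.
  Insert 1 (step 1): P = [1];  Q = [1]
  Insert 7 (step 2): P = [1, 7];  Q = [1, 2]
  Insert 3 (step 3): P = [1, 3] / [7];  Q = [1, 2] / [3]
  Insert 8 (step 4): P = [1, 3, 8] / [7];  Q = [1, 2, 4] / [3]
  Insert 6 (step 5): P = [1, 3, 6] / [7, 8];  Q = [1, 2, 4] / [3, 5]
  Insert 4 (step 6): P = [1, 3, 4] / [6, 8] / [7];  Q = [1, 2, 4] / [3, 5] / [6]
  Insert 5 (step 7): P = [1, 3, 4, 5] / [6, 8] / [7];  Q = [1, 2, 4, 7] / [3, 5] / [6]
  Insert 2 (step 8): P = [1, 2, 4, 5] / [3, 8] / [6] / [7];  Q = [1, 2, 4, 7] / [3, 5] / [6] / [8]
Final shape: (4, 2, 1, 1).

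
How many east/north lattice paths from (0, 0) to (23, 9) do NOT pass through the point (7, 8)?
Number of paths = 27939405

Total paths from (0, 0) to (23, 9): C(32, 23) = 28048800. Paths through (7, 8): (paths (0, 0) → (7, 8)) × (paths (7, 8) → (23, 9)) = C(15, 7) · C(17, 16) = 6435 · 17 = 109395. Avoidance count = 28048800 − 109395 = 27939405.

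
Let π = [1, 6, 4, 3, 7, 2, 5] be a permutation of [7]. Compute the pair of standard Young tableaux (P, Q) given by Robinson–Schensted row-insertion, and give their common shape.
P = [1, 2, 5] / [3, 7] / [4] / [6];  Q = [1, 2, 5] / [3, 7] / [4] / [6];  common shape = (3, 2, 1, 1)

Row-insert the values π_1, π_2, … into P one at a time, bumping the leftmost entry strictly greater than the inserted value down to the next row. The recording tableau Q records, in position (i, j), the step at which that cell was added to P.
  Insert 1 (step 1): P = [1];  Q = [1]
  Insert 6 (step 2): P = [1, 6];  Q = [1, 2]
  Insert 4 (step 3): P = [1, 4] / [6];  Q = [1, 2] / [3]
  Insert 3 (step 4): P = [1, 3] / [4] / [6];  Q = [1, 2] / [3] / [4]
  Insert 7 (step 5): P = [1, 3, 7] / [4] / [6];  Q = [1, 2, 5] / [3] / [4]
  Insert 2 (step 6): P = [1, 2, 7] / [3] / [4] / [6];  Q = [1, 2, 5] / [3] / [4] / [6]
  Insert 5 (step 7): P = [1, 2, 5] / [3, 7] / [4] / [6];  Q = [1, 2, 5] / [3, 7] / [4] / [6]
Final shape: (3, 2, 1, 1).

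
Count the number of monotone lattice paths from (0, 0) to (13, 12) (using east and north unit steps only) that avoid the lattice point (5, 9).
Number of paths = 4869970

Total paths from (0, 0) to (13, 12): C(25, 13) = 5200300. Paths through (5, 9): (paths (0, 0) → (5, 9)) × (paths (5, 9) → (13, 12)) = C(14, 5) · C(11, 8) = 2002 · 165 = 330330. Avoidance count = 5200300 − 330330 = 4869970.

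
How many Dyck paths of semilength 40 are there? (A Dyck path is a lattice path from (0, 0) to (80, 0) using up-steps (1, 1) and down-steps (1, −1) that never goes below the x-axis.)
C_40 = 2622127042276492108820

These Dyck paths are counted by the Catalan number C_n = (1/(n + 1)) · C(2n, n). For n = 40: C_40 = (1/41) · C(80, 40) = 107507208733336176461620/41 = 2622127042276492108820.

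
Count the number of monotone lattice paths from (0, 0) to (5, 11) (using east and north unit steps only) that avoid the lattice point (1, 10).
Number of paths = 4313

Total paths from (0, 0) to (5, 11): C(16, 5) = 4368. Paths through (1, 10): (paths (0, 0) → (1, 10)) × (paths (1, 10) → (5, 11)) = C(11, 1) · C(5, 4) = 11 · 5 = 55. Avoidance count = 4368 − 55 = 4313.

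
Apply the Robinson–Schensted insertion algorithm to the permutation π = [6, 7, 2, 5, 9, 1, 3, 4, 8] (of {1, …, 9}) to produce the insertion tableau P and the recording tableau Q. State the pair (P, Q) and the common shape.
P = [1, 3, 4, 8] / [2, 5, 9] / [6, 7];  Q = [1, 2, 5, 9] / [3, 4, 8] / [6, 7];  common shape = (4, 3, 2)

Row-insert the values π_1, π_2, … into P one at a time, bumping the leftmost entry strictly greater than the inserted value down to the next row. The recording tableau Q records, in position (i, j), the step at which that cell was added to P.
  Insert 6 (step 1): P = [6];  Q = [1]
  Insert 7 (step 2): P = [6, 7];  Q = [1, 2]
  Insert 2 (step 3): P = [2, 7] / [6];  Q = [1, 2] / [3]
  Insert 5 (step 4): P = [2, 5] / [6, 7];  Q = [1, 2] / [3, 4]
  Insert 9 (step 5): P = [2, 5, 9] / [6, 7];  Q = [1, 2, 5] / [3, 4]
  Insert 1 (step 6): P = [1, 5, 9] / [2, 7] / [6];  Q = [1, 2, 5] / [3, 4] / [6]
  Insert 3 (step 7): P = [1, 3, 9] / [2, 5] / [6, 7];  Q = [1, 2, 5] / [3, 4] / [6, 7]
  Insert 4 (step 8): P = [1, 3, 4] / [2, 5, 9] / [6, 7];  Q = [1, 2, 5] / [3, 4, 8] / [6, 7]
  Insert 8 (step 9): P = [1, 3, 4, 8] / [2, 5, 9] / [6, 7];  Q = [1, 2, 5, 9] / [3, 4, 8] / [6, 7]
Final shape: (4, 3, 2).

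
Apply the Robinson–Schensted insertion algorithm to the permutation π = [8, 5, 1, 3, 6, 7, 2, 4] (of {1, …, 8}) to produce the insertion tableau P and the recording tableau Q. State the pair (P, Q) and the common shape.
P = [1, 2, 4, 7] / [3, 6] / [5] / [8];  Q = [1, 4, 5, 6] / [2, 8] / [3] / [7];  common shape = (4, 2, 1, 1)

Row-insert the values π_1, π_2, … into P one at a time, bumping the leftmost entry strictly greater than the inserted value down to the next row. The recording tableau Q records, in position (i, j), the step at which that cell was added to P.
  Insert 8 (step 1): P = [8];  Q = [1]
  Insert 5 (step 2): P = [5] / [8];  Q = [1] / [2]
  Insert 1 (step 3): P = [1] / [5] / [8];  Q = [1] / [2] / [3]
  Insert 3 (step 4): P = [1, 3] / [5] / [8];  Q = [1, 4] / [2] / [3]
  Insert 6 (step 5): P = [1, 3, 6] / [5] / [8];  Q = [1, 4, 5] / [2] / [3]
  Insert 7 (step 6): P = [1, 3, 6, 7] / [5] / [8];  Q = [1, 4, 5, 6] / [2] / [3]
  Insert 2 (step 7): P = [1, 2, 6, 7] / [3] / [5] / [8];  Q = [1, 4, 5, 6] / [2] / [3] / [7]
  Insert 4 (step 8): P = [1, 2, 4, 7] / [3, 6] / [5] / [8];  Q = [1, 4, 5, 6] / [2, 8] / [3] / [7]
Final shape: (4, 2, 1, 1).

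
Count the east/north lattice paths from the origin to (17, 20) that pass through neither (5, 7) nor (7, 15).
Number of paths = 11381614398

Inclusion–exclusion. Total paths: C(37, 17) = 15905368710. Through P₁: C(12, 5)·C(25, 12) = 4118637600. Through P₂: C(22, 7)·C(15, 10) = 512143632. Since P₁ is strictly southwest of P₂, a monotone path through both must visit P₁ then P₂; paths through both = C(12, 5)·C(10, 2)·C(15, 10) = 107026920. Avoid both = 15905368710 − 4118637600 − 512143632 + 107026920 = 11381614398.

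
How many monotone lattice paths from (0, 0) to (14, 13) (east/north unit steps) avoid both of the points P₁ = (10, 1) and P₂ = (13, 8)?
Number of paths = 18825260

Inclusion–exclusion. Total paths: C(27, 14) = 20058300. Through P₁: C(11, 10)·C(16, 4) = 20020. Through P₂: C(21, 13)·C(6, 1) = 1220940. Since P₁ is strictly southwest of P₂, a monotone path through both must visit P₁ then P₂; paths through both = C(11, 10)·C(10, 3)·C(6, 1) = 7920. Avoid both = 20058300 − 20020 − 1220940 + 7920 = 18825260.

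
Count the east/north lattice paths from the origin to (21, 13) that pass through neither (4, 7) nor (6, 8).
Number of paths = 863461698

Inclusion–exclusion. Total paths: C(34, 21) = 927983760. Through P₁: C(11, 4)·C(23, 17) = 33312510. Through P₂: C(14, 6)·C(20, 15) = 46558512. Since P₁ is strictly southwest of P₂, a monotone path through both must visit P₁ then P₂; paths through both = C(11, 4)·C(3, 2)·C(20, 15) = 15348960. Avoid both = 927983760 − 33312510 − 46558512 + 15348960 = 863461698.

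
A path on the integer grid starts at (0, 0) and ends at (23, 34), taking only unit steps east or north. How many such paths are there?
Number of paths = 5309878226480100

A monotone lattice path from (0, 0) to (23, 34) consists of 23 east steps and 34 north steps in some order, so it is determined by which 23 of the 57 steps are east. The count is C(57, 23) = 5309878226480100.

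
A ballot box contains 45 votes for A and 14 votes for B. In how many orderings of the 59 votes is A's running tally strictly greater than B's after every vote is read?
Strict-lead orderings = 6987359173620

Total orderings of the 59 votes with 45 for A: C(59, 45) = 13298522298180. By the Bertrand ballot formula (Cycle Lemma / reflection principle), the number of orderings in which A is strictly ahead of B throughout is (p − q)/(p + q) · C(p + q, p) = (45 − 14)/(45 + 14) · 13298522298180 = 6987359173620.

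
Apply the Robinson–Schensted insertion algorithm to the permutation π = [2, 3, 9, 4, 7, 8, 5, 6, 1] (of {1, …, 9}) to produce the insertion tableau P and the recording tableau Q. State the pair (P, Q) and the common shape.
P = [1, 3, 4, 5, 6] / [2, 8] / [7] / [9];  Q = [1, 2, 3, 5, 6] / [4, 8] / [7] / [9];  common shape = (5, 2, 1, 1)

Row-insert the values π_1, π_2, … into P one at a time, bumping the leftmost entry strictly greater than the inserted value down to the next row. The recording tableau Q records, in position (i, j), the step at which that cell was added to P.
  Insert 2 (step 1): P = [2];  Q = [1]
  Insert 3 (step 2): P = [2, 3];  Q = [1, 2]
  Insert 9 (step 3): P = [2, 3, 9];  Q = [1, 2, 3]
  Insert 4 (step 4): P = [2, 3, 4] / [9];  Q = [1, 2, 3] / [4]
  Insert 7 (step 5): P = [2, 3, 4, 7] / [9];  Q = [1, 2, 3, 5] / [4]
  Insert 8 (step 6): P = [2, 3, 4, 7, 8] / [9];  Q = [1, 2, 3, 5, 6] / [4]
  Insert 5 (step 7): P = [2, 3, 4, 5, 8] / [7] / [9];  Q = [1, 2, 3, 5, 6] / [4] / [7]
  Insert 6 (step 8): P = [2, 3, 4, 5, 6] / [7, 8] / [9];  Q = [1, 2, 3, 5, 6] / [4, 8] / [7]
  Insert 1 (step 9): P = [1, 3, 4, 5, 6] / [2, 8] / [7] / [9];  Q = [1, 2, 3, 5, 6] / [4, 8] / [7] / [9]
Final shape: (5, 2, 1, 1).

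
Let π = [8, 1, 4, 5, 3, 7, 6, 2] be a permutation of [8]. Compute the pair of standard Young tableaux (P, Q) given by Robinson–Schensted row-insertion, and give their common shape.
P = [1, 2, 5, 6] / [3, 7] / [4] / [8];  Q = [1, 3, 4, 6] / [2, 7] / [5] / [8];  common shape = (4, 2, 1, 1)

Row-insert the values π_1, π_2, … into P one at a time, bumping the leftmost entry strictly greater than the inserted value down to the next row. The recording tableau Q records, in position (i, j), the step at which that cell was added to P.
  Insert 8 (step 1): P = [8];  Q = [1]
  Insert 1 (step 2): P = [1] / [8];  Q = [1] / [2]
  Insert 4 (step 3): P = [1, 4] / [8];  Q = [1, 3] / [2]
  Insert 5 (step 4): P = [1, 4, 5] / [8];  Q = [1, 3, 4] / [2]
  Insert 3 (step 5): P = [1, 3, 5] / [4] / [8];  Q = [1, 3, 4] / [2] / [5]
  Insert 7 (step 6): P = [1, 3, 5, 7] / [4] / [8];  Q = [1, 3, 4, 6] / [2] / [5]
  Insert 6 (step 7): P = [1, 3, 5, 6] / [4, 7] / [8];  Q = [1, 3, 4, 6] / [2, 7] / [5]
  Insert 2 (step 8): P = [1, 2, 5, 6] / [3, 7] / [4] / [8];  Q = [1, 3, 4, 6] / [2, 7] / [5] / [8]
Final shape: (4, 2, 1, 1).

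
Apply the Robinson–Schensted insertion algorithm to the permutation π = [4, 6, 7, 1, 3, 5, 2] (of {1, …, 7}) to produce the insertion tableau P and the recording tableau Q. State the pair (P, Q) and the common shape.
P = [1, 2, 5] / [3, 6, 7] / [4];  Q = [1, 2, 3] / [4, 5, 6] / [7];  common shape = (3, 3, 1)

Row-insert the values π_1, π_2, … into P one at a time, bumping the leftmost entry strictly greater than the inserted value down to the next row. The recording tableau Q records, in position (i, j), the step at which that cell was added to P.
  Insert 4 (step 1): P = [4];  Q = [1]
  Insert 6 (step 2): P = [4, 6];  Q = [1, 2]
  Insert 7 (step 3): P = [4, 6, 7];  Q = [1, 2, 3]
  Insert 1 (step 4): P = [1, 6, 7] / [4];  Q = [1, 2, 3] / [4]
  Insert 3 (step 5): P = [1, 3, 7] / [4, 6];  Q = [1, 2, 3] / [4, 5]
  Insert 5 (step 6): P = [1, 3, 5] / [4, 6, 7];  Q = [1, 2, 3] / [4, 5, 6]
  Insert 2 (step 7): P = [1, 2, 5] / [3, 6, 7] / [4];  Q = [1, 2, 3] / [4, 5, 6] / [7]
Final shape: (3, 3, 1).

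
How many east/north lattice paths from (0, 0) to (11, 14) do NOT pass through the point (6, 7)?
Number of paths = 3098328

Total paths from (0, 0) to (11, 14): C(25, 11) = 4457400. Paths through (6, 7): (paths (0, 0) → (6, 7)) × (paths (6, 7) → (11, 14)) = C(13, 6) · C(12, 5) = 1716 · 792 = 1359072. Avoidance count = 4457400 − 1359072 = 3098328.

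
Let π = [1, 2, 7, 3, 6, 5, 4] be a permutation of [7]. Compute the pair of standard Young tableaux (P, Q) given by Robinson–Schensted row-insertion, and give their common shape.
P = [1, 2, 3, 4] / [5] / [6] / [7];  Q = [1, 2, 3, 5] / [4] / [6] / [7];  common shape = (4, 1, 1, 1)

Row-insert the values π_1, π_2, … into P one at a time, bumping the leftmost entry strictly greater than the inserted value down to the next row. The recording tableau Q records, in position (i, j), the step at which that cell was added to P.
  Insert 1 (step 1): P = [1];  Q = [1]
  Insert 2 (step 2): P = [1, 2];  Q = [1, 2]
  Insert 7 (step 3): P = [1, 2, 7];  Q = [1, 2, 3]
  Insert 3 (step 4): P = [1, 2, 3] / [7];  Q = [1, 2, 3] / [4]
  Insert 6 (step 5): P = [1, 2, 3, 6] / [7];  Q = [1, 2, 3, 5] / [4]
  Insert 5 (step 6): P = [1, 2, 3, 5] / [6] / [7];  Q = [1, 2, 3, 5] / [4] / [6]
  Insert 4 (step 7): P = [1, 2, 3, 4] / [5] / [6] / [7];  Q = [1, 2, 3, 5] / [4] / [6] / [7]
Final shape: (4, 1, 1, 1).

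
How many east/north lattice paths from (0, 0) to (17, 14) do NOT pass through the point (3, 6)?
Number of paths = 238321845

Total paths from (0, 0) to (17, 14): C(31, 17) = 265182525. Paths through (3, 6): (paths (0, 0) → (3, 6)) × (paths (3, 6) → (17, 14)) = C(9, 3) · C(22, 14) = 84 · 319770 = 26860680. Avoidance count = 265182525 − 26860680 = 238321845.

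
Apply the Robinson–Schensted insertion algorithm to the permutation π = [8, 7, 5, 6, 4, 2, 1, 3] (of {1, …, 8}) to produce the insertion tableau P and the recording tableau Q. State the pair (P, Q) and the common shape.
P = [1, 3] / [2, 6] / [4] / [5] / [7] / [8];  Q = [1, 4] / [2, 8] / [3] / [5] / [6] / [7];  common shape = (2, 2, 1, 1, 1, 1)

Row-insert the values π_1, π_2, … into P one at a time, bumping the leftmost entry strictly greater than the inserted value down to the next row. The recording tableau Q records, in position (i, j), the step at which that cell was added to P.
  Insert 8 (step 1): P = [8];  Q = [1]
  Insert 7 (step 2): P = [7] / [8];  Q = [1] / [2]
  Insert 5 (step 3): P = [5] / [7] / [8];  Q = [1] / [2] / [3]
  Insert 6 (step 4): P = [5, 6] / [7] / [8];  Q = [1, 4] / [2] / [3]
  Insert 4 (step 5): P = [4, 6] / [5] / [7] / [8];  Q = [1, 4] / [2] / [3] / [5]
  Insert 2 (step 6): P = [2, 6] / [4] / [5] / [7] / [8];  Q = [1, 4] / [2] / [3] / [5] / [6]
  Insert 1 (step 7): P = [1, 6] / [2] / [4] / [5] / [7] / [8];  Q = [1, 4] / [2] / [3] / [5] / [6] / [7]
  Insert 3 (step 8): P = [1, 3] / [2, 6] / [4] / [5] / [7] / [8];  Q = [1, 4] / [2, 8] / [3] / [5] / [6] / [7]
Final shape: (2, 2, 1, 1, 1, 1).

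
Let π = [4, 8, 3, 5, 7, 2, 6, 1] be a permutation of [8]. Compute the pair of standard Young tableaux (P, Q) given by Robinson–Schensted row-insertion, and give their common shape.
P = [1, 5, 6] / [2, 7] / [3, 8] / [4];  Q = [1, 2, 5] / [3, 4] / [6, 7] / [8];  common shape = (3, 2, 2, 1)

Row-insert the values π_1, π_2, … into P one at a time, bumping the leftmost entry strictly greater than the inserted value down to the next row. The recording tableau Q records, in position (i, j), the step at which that cell was added to P.
  Insert 4 (step 1): P = [4];  Q = [1]
  Insert 8 (step 2): P = [4, 8];  Q = [1, 2]
  Insert 3 (step 3): P = [3, 8] / [4];  Q = [1, 2] / [3]
  Insert 5 (step 4): P = [3, 5] / [4, 8];  Q = [1, 2] / [3, 4]
  Insert 7 (step 5): P = [3, 5, 7] / [4, 8];  Q = [1, 2, 5] / [3, 4]
  Insert 2 (step 6): P = [2, 5, 7] / [3, 8] / [4];  Q = [1, 2, 5] / [3, 4] / [6]
  Insert 6 (step 7): P = [2, 5, 6] / [3, 7] / [4, 8];  Q = [1, 2, 5] / [3, 4] / [6, 7]
  Insert 1 (step 8): P = [1, 5, 6] / [2, 7] / [3, 8] / [4];  Q = [1, 2, 5] / [3, 4] / [6, 7] / [8]
Final shape: (3, 2, 2, 1).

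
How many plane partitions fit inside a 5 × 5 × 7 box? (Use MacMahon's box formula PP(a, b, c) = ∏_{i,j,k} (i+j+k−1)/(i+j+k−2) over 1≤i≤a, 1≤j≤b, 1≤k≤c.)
PP(5, 5, 7) = 30107635272

Evaluate the triple product over i = 1..5, j = 1..5, k = 1..7. The factors are (2/1) · (3/2) · (4/3) · (5/4) · (6/5) · (7/6) · (8/7) · (3/2) · … (175 factors total). The numerators and denominators telescope so the product is an integer; carrying out the multiplication exactly gives PP(5, 5, 7) = 30107635272.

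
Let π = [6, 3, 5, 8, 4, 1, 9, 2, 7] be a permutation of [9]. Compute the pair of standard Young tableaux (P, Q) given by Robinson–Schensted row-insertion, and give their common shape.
P = [1, 2, 7, 9] / [3, 4, 8] / [5] / [6];  Q = [1, 3, 4, 7] / [2, 8, 9] / [5] / [6];  common shape = (4, 3, 1, 1)

Row-insert the values π_1, π_2, … into P one at a time, bumping the leftmost entry strictly greater than the inserted value down to the next row. The recording tableau Q records, in position (i, j), the step at which that cell was added to P.
  Insert 6 (step 1): P = [6];  Q = [1]
  Insert 3 (step 2): P = [3] / [6];  Q = [1] / [2]
  Insert 5 (step 3): P = [3, 5] / [6];  Q = [1, 3] / [2]
  Insert 8 (step 4): P = [3, 5, 8] / [6];  Q = [1, 3, 4] / [2]
  Insert 4 (step 5): P = [3, 4, 8] / [5] / [6];  Q = [1, 3, 4] / [2] / [5]
  Insert 1 (step 6): P = [1, 4, 8] / [3] / [5] / [6];  Q = [1, 3, 4] / [2] / [5] / [6]
  Insert 9 (step 7): P = [1, 4, 8, 9] / [3] / [5] / [6];  Q = [1, 3, 4, 7] / [2] / [5] / [6]
  Insert 2 (step 8): P = [1, 2, 8, 9] / [3, 4] / [5] / [6];  Q = [1, 3, 4, 7] / [2, 8] / [5] / [6]
  Insert 7 (step 9): P = [1, 2, 7, 9] / [3, 4, 8] / [5] / [6];  Q = [1, 3, 4, 7] / [2, 8, 9] / [5] / [6]
Final shape: (4, 3, 1, 1).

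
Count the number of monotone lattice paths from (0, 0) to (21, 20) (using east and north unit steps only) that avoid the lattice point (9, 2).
Number of paths = 264371809845

Total paths from (0, 0) to (21, 20): C(41, 21) = 269128937220. Paths through (9, 2): (paths (0, 0) → (9, 2)) × (paths (9, 2) → (21, 20)) = C(11, 9) · C(30, 12) = 55 · 86493225 = 4757127375. Avoidance count = 269128937220 − 4757127375 = 264371809845.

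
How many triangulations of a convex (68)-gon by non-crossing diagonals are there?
C_66 = 5632681584560312734993915705849145100

These polygon triangulations are counted by the Catalan number C_n = (1/(n + 1)) · C(2n, n). For n = 66: C_66 = (1/67) · C(132, 66) = 377389666165540953244592352291892721700/67 = 5632681584560312734993915705849145100.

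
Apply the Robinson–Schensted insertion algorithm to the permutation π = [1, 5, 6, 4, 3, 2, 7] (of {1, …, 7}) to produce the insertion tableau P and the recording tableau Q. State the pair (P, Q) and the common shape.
P = [1, 2, 6, 7] / [3] / [4] / [5];  Q = [1, 2, 3, 7] / [4] / [5] / [6];  common shape = (4, 1, 1, 1)

Row-insert the values π_1, π_2, … into P one at a time, bumping the leftmost entry strictly greater than the inserted value down to the next row. The recording tableau Q records, in position (i, j), the step at which that cell was added to P.
  Insert 1 (step 1): P = [1];  Q = [1]
  Insert 5 (step 2): P = [1, 5];  Q = [1, 2]
  Insert 6 (step 3): P = [1, 5, 6];  Q = [1, 2, 3]
  Insert 4 (step 4): P = [1, 4, 6] / [5];  Q = [1, 2, 3] / [4]
  Insert 3 (step 5): P = [1, 3, 6] / [4] / [5];  Q = [1, 2, 3] / [4] / [5]
  Insert 2 (step 6): P = [1, 2, 6] / [3] / [4] / [5];  Q = [1, 2, 3] / [4] / [5] / [6]
  Insert 7 (step 7): P = [1, 2, 6, 7] / [3] / [4] / [5];  Q = [1, 2, 3, 7] / [4] / [5] / [6]
Final shape: (4, 1, 1, 1).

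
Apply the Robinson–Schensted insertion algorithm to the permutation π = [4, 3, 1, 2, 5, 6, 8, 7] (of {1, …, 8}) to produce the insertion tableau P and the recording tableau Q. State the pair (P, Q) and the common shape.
P = [1, 2, 5, 6, 7] / [3, 8] / [4];  Q = [1, 4, 5, 6, 7] / [2, 8] / [3];  common shape = (5, 2, 1)

Row-insert the values π_1, π_2, … into P one at a time, bumping the leftmost entry strictly greater than the inserted value down to the next row. The recording tableau Q records, in position (i, j), the step at which that cell was added to P.
  Insert 4 (step 1): P = [4];  Q = [1]
  Insert 3 (step 2): P = [3] / [4];  Q = [1] / [2]
  Insert 1 (step 3): P = [1] / [3] / [4];  Q = [1] / [2] / [3]
  Insert 2 (step 4): P = [1, 2] / [3] / [4];  Q = [1, 4] / [2] / [3]
  Insert 5 (step 5): P = [1, 2, 5] / [3] / [4];  Q = [1, 4, 5] / [2] / [3]
  Insert 6 (step 6): P = [1, 2, 5, 6] / [3] / [4];  Q = [1, 4, 5, 6] / [2] / [3]
  Insert 8 (step 7): P = [1, 2, 5, 6, 8] / [3] / [4];  Q = [1, 4, 5, 6, 7] / [2] / [3]
  Insert 7 (step 8): P = [1, 2, 5, 6, 7] / [3, 8] / [4];  Q = [1, 4, 5, 6, 7] / [2, 8] / [3]
Final shape: (5, 2, 1).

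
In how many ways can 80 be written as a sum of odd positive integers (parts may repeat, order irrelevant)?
p_odd(80) = 77312

Enumerate partitions using only odd parts via the recurrence o(n, m) = o(n, m−2) + o(n−m, m) over odd m, starting from the largest odd part ≤ n. This gives p_odd(80) = 77312. (Euler's theorem: equals the count of distinct-part partitions.)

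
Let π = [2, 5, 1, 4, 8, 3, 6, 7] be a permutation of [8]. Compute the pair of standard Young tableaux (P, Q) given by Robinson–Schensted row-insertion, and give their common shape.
P = [1, 3, 6, 7] / [2, 4, 8] / [5];  Q = [1, 2, 5, 8] / [3, 4, 7] / [6];  common shape = (4, 3, 1)

Row-insert the values π_1, π_2, … into P one at a time, bumping the leftmost entry strictly greater than the inserted value down to the next row. The recording tableau Q records, in position (i, j), the step at which that cell was added to P.
  Insert 2 (step 1): P = [2];  Q = [1]
  Insert 5 (step 2): P = [2, 5];  Q = [1, 2]
  Insert 1 (step 3): P = [1, 5] / [2];  Q = [1, 2] / [3]
  Insert 4 (step 4): P = [1, 4] / [2, 5];  Q = [1, 2] / [3, 4]
  Insert 8 (step 5): P = [1, 4, 8] / [2, 5];  Q = [1, 2, 5] / [3, 4]
  Insert 3 (step 6): P = [1, 3, 8] / [2, 4] / [5];  Q = [1, 2, 5] / [3, 4] / [6]
  Insert 6 (step 7): P = [1, 3, 6] / [2, 4, 8] / [5];  Q = [1, 2, 5] / [3, 4, 7] / [6]
  Insert 7 (step 8): P = [1, 3, 6, 7] / [2, 4, 8] / [5];  Q = [1, 2, 5, 8] / [3, 4, 7] / [6]
Final shape: (4, 3, 1).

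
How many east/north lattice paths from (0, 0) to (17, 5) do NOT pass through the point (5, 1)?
Number of paths = 15414

Total paths from (0, 0) to (17, 5): C(22, 17) = 26334. Paths through (5, 1): (paths (0, 0) → (5, 1)) × (paths (5, 1) → (17, 5)) = C(6, 5) · C(16, 12) = 6 · 1820 = 10920. Avoidance count = 26334 − 10920 = 15414.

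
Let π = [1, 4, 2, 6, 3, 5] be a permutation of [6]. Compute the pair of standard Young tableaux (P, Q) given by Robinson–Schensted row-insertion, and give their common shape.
P = [1, 2, 3, 5] / [4, 6];  Q = [1, 2, 4, 6] / [3, 5];  common shape = (4, 2)

Row-insert the values π_1, π_2, … into P one at a time, bumping the leftmost entry strictly greater than the inserted value down to the next row. The recording tableau Q records, in position (i, j), the step at which that cell was added to P.
  Insert 1 (step 1): P = [1];  Q = [1]
  Insert 4 (step 2): P = [1, 4];  Q = [1, 2]
  Insert 2 (step 3): P = [1, 2] / [4];  Q = [1, 2] / [3]
  Insert 6 (step 4): P = [1, 2, 6] / [4];  Q = [1, 2, 4] / [3]
  Insert 3 (step 5): P = [1, 2, 3] / [4, 6];  Q = [1, 2, 4] / [3, 5]
  Insert 5 (step 6): P = [1, 2, 3, 5] / [4, 6];  Q = [1, 2, 4, 6] / [3, 5]
Final shape: (4, 2).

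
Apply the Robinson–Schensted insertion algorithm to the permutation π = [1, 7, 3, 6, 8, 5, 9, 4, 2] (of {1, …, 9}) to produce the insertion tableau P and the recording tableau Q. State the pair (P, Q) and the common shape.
P = [1, 2, 4, 8, 9] / [3] / [5] / [6] / [7];  Q = [1, 2, 4, 5, 7] / [3] / [6] / [8] / [9];  common shape = (5, 1, 1, 1, 1)

Row-insert the values π_1, π_2, … into P one at a time, bumping the leftmost entry strictly greater than the inserted value down to the next row. The recording tableau Q records, in position (i, j), the step at which that cell was added to P.
  Insert 1 (step 1): P = [1];  Q = [1]
  Insert 7 (step 2): P = [1, 7];  Q = [1, 2]
  Insert 3 (step 3): P = [1, 3] / [7];  Q = [1, 2] / [3]
  Insert 6 (step 4): P = [1, 3, 6] / [7];  Q = [1, 2, 4] / [3]
  Insert 8 (step 5): P = [1, 3, 6, 8] / [7];  Q = [1, 2, 4, 5] / [3]
  Insert 5 (step 6): P = [1, 3, 5, 8] / [6] / [7];  Q = [1, 2, 4, 5] / [3] / [6]
  Insert 9 (step 7): P = [1, 3, 5, 8, 9] / [6] / [7];  Q = [1, 2, 4, 5, 7] / [3] / [6]
  Insert 4 (step 8): P = [1, 3, 4, 8, 9] / [5] / [6] / [7];  Q = [1, 2, 4, 5, 7] / [3] / [6] / [8]
  Insert 2 (step 9): P = [1, 2, 4, 8, 9] / [3] / [5] / [6] / [7];  Q = [1, 2, 4, 5, 7] / [3] / [6] / [8] / [9]
Final shape: (5, 1, 1, 1, 1).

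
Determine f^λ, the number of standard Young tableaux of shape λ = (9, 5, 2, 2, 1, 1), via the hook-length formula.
# SYT of shape (9, 5, 2, 2, 1, 1) = 75582000

Hook-length formula: f^λ = n! / Π hook(c), product over all cells c of the Young diagram. For λ = (9, 5, 2, 2, 1, 1), n = 20 boxes. Hook lengths by row (left-to-right, top-to-bottom): [14, 11, 8, 7, 6, 4, 3, 2, 1]; [9, 6, 3, 2, 1]; [5, 2]; [4, 1]; [2]; [1]. Product of hooks = 32188907520. So f^λ = 20! / 32188907520 = 2432902008176640000 / 32188907520 = 75582000.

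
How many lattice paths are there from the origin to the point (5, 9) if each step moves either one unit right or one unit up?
Number of paths = 2002

A monotone lattice path from (0, 0) to (5, 9) consists of 5 east steps and 9 north steps in some order, so it is determined by which 5 of the 14 steps are east. The count is C(14, 5) = 2002.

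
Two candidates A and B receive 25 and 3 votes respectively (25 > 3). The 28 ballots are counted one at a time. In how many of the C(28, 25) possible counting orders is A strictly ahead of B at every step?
Strict-lead orderings = 2574

Total orderings of the 28 votes with 25 for A: C(28, 25) = 3276. By the Bertrand ballot formula (Cycle Lemma / reflection principle), the number of orderings in which A is strictly ahead of B throughout is (p − q)/(p + q) · C(p + q, p) = (25 − 3)/(25 + 3) · 3276 = 2574.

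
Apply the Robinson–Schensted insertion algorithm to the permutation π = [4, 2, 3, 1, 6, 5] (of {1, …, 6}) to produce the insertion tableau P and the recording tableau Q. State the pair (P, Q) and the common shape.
P = [1, 3, 5] / [2, 6] / [4];  Q = [1, 3, 5] / [2, 6] / [4];  common shape = (3, 2, 1)

Row-insert the values π_1, π_2, … into P one at a time, bumping the leftmost entry strictly greater than the inserted value down to the next row. The recording tableau Q records, in position (i, j), the step at which that cell was added to P.
  Insert 4 (step 1): P = [4];  Q = [1]
  Insert 2 (step 2): P = [2] / [4];  Q = [1] / [2]
  Insert 3 (step 3): P = [2, 3] / [4];  Q = [1, 3] / [2]
  Insert 1 (step 4): P = [1, 3] / [2] / [4];  Q = [1, 3] / [2] / [4]
  Insert 6 (step 5): P = [1, 3, 6] / [2] / [4];  Q = [1, 3, 5] / [2] / [4]
  Insert 5 (step 6): P = [1, 3, 5] / [2, 6] / [4];  Q = [1, 3, 5] / [2, 6] / [4]
Final shape: (3, 2, 1).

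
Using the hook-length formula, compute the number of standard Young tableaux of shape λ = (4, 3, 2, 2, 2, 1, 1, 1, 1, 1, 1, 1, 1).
# SYT of shape (4, 3, 2, 2, 2, 1, 1, 1, 1, 1, 1, 1, 1) = 6802380

Hook-length formula: f^λ = n! / Π hook(c), product over all cells c of the Young diagram. For λ = (4, 3, 2, 2, 2, 1, 1, 1, 1, 1, 1, 1, 1), n = 21 boxes. Hook lengths by row (left-to-right, top-to-bottom): [16, 7, 3, 1]; [14, 5, 1]; [12, 3]; [11, 2]; [10, 1]; [8]; [7]; [6]; [5]; [4]; [3]; [2]; [1]. Product of hooks = 7510745088000. So f^λ = 21! / 7510745088000 = 51090942171709440000 / 7510745088000 = 6802380.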